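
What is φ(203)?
168

203 = 7 × 29
φ(n) = n × ∏(1 - 1/p) for each prime p dividing n
φ(203) = 203 × (1 - 1/7) × (1 - 1/29) = 168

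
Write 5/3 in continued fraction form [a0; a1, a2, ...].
[1; 1, 2]

Euclidean algorithm steps:
5 = 1 × 3 + 2
3 = 1 × 2 + 1
2 = 2 × 1 + 0
Continued fraction: [1; 1, 2]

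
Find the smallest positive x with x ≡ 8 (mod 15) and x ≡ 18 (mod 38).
398

Using Chinese Remainder Theorem:
M = 15 × 38 = 570
M1 = 38, M2 = 15
y1 = 38^(-1) mod 15 = 2
y2 = 15^(-1) mod 38 = 33
x = (8×38×2 + 18×15×33) mod 570 = 398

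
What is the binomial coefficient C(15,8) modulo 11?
0

Using Lucas' theorem:
Write n=15 and k=8 in base 11:
n in base 11: [1, 4]
k in base 11: [0, 8]
C(15,8) mod 11 = ∏ C(n_i, k_i) mod 11
Digit binomials (mod 11): C(1,0) = 1; C(4,8) = 0 (k_i > n_i)
Product: 1 × 0 = 0 ≡ 0 (mod 11)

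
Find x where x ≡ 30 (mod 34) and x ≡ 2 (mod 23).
370

Using Chinese Remainder Theorem:
M = 34 × 23 = 782
M1 = 23, M2 = 34
y1 = 23^(-1) mod 34 = 3
y2 = 34^(-1) mod 23 = 21
x = (30×23×3 + 2×34×21) mod 782 = 370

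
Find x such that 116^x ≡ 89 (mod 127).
69

Baby-step giant-step with step n = ⌈√127⌉ = 12.
Baby steps 116^j mod 127 (j:value) for j=0..11: 0:1, 1:116, 2:121, 3:66, 4:36, 5:112, 6:38, 7:90, 8:26, 9:95, 10:98, 11:65.
Giant-step multiplier: 116^(-12) ≡ 116^(126-12) = 116^114 ≡ 100 (mod 127).
Giant steps γ_i = 89·100^i mod 127: γ_0=89, γ_1=10, γ_2=111, γ_3=51, γ_4=20, γ_5=95 (in table at j=9).
x = i·n + j = 5·12 + 9 = 69.
Check: 116^69 ≡ 89 (mod 127).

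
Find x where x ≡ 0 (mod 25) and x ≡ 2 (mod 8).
50

Using Chinese Remainder Theorem:
M = 25 × 8 = 200
M1 = 8, M2 = 25
y1 = 8^(-1) mod 25 = 22
y2 = 25^(-1) mod 8 = 1
x = (0×8×22 + 2×25×1) mod 200 = 50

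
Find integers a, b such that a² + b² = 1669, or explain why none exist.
15² + 38² (a=15, b=38)

Factorization: 1669 = 1669
By Fermat: n is sum of two squares iff every prime p ≡ 3 (mod 4) appears to even power.
All primes ≡ 3 (mod 4) appear to even power.
Search a = 0, 1, 2, … for 1669 - a² a perfect square: first hit at a = 15: 1669 - 225 = 1444 = 38².
1669 = 15² + 38² = 225 + 1444 ✓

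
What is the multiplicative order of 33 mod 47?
46

47 is prime, so ord(33) divides φ(47) = 46.
Divisors of 46: 1, 2, 23, 46.
Repeated squaring: 33^1 ≡ 33, 33^2 ≡ 8, 33^4 ≡ 17, 33^8 ≡ 7, 33^16 ≡ 2, 33^32 ≡ 4 (mod 47).
Test 33^d mod 47 for each divisor d in increasing order:
33^1 ≡ 33
33^2 ≡ 8
33^23 = 33^16·33^4·33^2·33^1 ≡ 46
33^46 = 33^32·33^8·33^4·33^2 ≡ 1  ← first divisor giving 1
The order is 46.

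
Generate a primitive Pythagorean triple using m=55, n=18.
(2701, 1980, 3349)

Euclid's formula: a = m² - n², b = 2mn, c = m² + n²
m = 55, n = 18
a = 55² - 18² = 3025 - 324 = 2701
b = 2 × 55 × 18 = 1980
c = 55² + 18² = 3025 + 324 = 3349
Verification: 2701² + 1980² = 7295401 + 3920400 = 11215801 = 3349² ✓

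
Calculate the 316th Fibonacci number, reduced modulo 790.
477

Matrix identity: Q^n = [[F_(n+1), F_n], [F_n, F_(n-1)]] with Q = [[1,1],[1,0]].
n = 316 = 100111100₂. Square-and-multiply, entries mod 790:
Q^1 = [[1,1],[1,0]]
Q^2 = (Q^1)² = [[2,1],[1,1]]
Q^4 = (Q^2)² = [[5,3],[3,2]]
Q^9 = (Q^4)²·Q = [[55,34],[34,21]]
Q^19 = (Q^9)²·Q = [[445,231],[231,214]]
Q^39 = (Q^19)²·Q = [[715,166],[166,549]]
Q^79 = (Q^39)²·Q = [[475,1],[1,474]]
Q^158 = (Q^79)² = [[476,159],[159,317]]
Q^316 = (Q^158)² = [[637,477],[477,160]]
F_316 mod 790 = Q^316[0][1] = 477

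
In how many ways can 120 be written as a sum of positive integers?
1844349560

p(n) counts ways to write n as a sum of positive integers (order ignored).
Euler's pentagonal recurrence: p(k) = p(k-1) + p(k-2) - p(k-5) - p(k-7) + p(k-12) + p(k-15) - ... (offsets j(3j∓1)/2, signs ++--, p(0)=1, p(<0)=0).
DP table for k = 0..119: p(0)=1, p(1)=1, p(2)=2, p(3)=3, p(4)=5, p(5)=7, p(6)=11, p(7)=15, p(8)=22, p(9)=30, p(10)=42, p(11)=56, p(12)=77, p(13)=101, p(14)=135, p(15)=176, p(16)=231, p(17)=297, p(18)=385, p(19)=490, p(20)=627, p(21)=792, p(22)=1002, p(23)=1255, p(24)=1575, p(25)=1958, p(26)=2436, p(27)=3010, p(28)=3718, p(29)=4565, p(30)=5604, p(31)=6842, p(32)=8349, p(33)=10143, p(34)=12310, p(35)=14883, p(36)=17977, p(37)=21637, p(38)=26015, p(39)=31185, p(40)=37338, p(41)=44583, p(42)=53174, p(43)=63261, p(44)=75175, p(45)=89134, p(46)=105558, p(47)=124754, p(48)=147273, p(49)=173525, p(50)=204226, p(51)=239943, p(52)=281589, p(53)=329931, p(54)=386155, p(55)=451276, p(56)=526823, p(57)=614154, p(58)=715220, p(59)=831820, p(60)=966467, p(61)=1121505, p(62)=1300156, p(63)=1505499, p(64)=1741630, p(65)=2012558, p(66)=2323520, p(67)=2679689, p(68)=3087735, p(69)=3554345, p(70)=4087968, p(71)=4697205, p(72)=5392783, p(73)=6185689, p(74)=7089500, p(75)=8118264, p(76)=9289091, p(77)=10619863, p(78)=12132164, p(79)=13848650, p(80)=15796476, p(81)=18004327, p(82)=20506255, p(83)=23338469, p(84)=26543660, p(85)=30167357, p(86)=34262962, p(87)=38887673, p(88)=44108109, p(89)=49995925, p(90)=56634173, p(91)=64112359, p(92)=72533807, p(93)=82010177, p(94)=92669720, p(95)=104651419, p(96)=118114304, p(97)=133230930, p(98)=150198136, p(99)=169229875, p(100)=190569292, p(101)=214481126, p(102)=241265379, p(103)=271248950, p(104)=304801365, p(105)=342325709, p(106)=384276336, p(107)=431149389, p(108)=483502844, p(109)=541946240, p(110)=607163746, p(111)=679903203, p(112)=761002156, p(113)=851376628, p(114)=952050665, p(115)=1064144451, p(116)=1188908248, p(117)=1327710076, p(118)=1482074143, p(119)=1653668665.
Final step: p(120) = p(119) + p(118) - p(115) - p(113) + p(108) + p(105) - p(98) - p(94) + p(85) + p(80) - p(69) - p(63) + p(50) + p(43) - p(28) - p(20) + p(3)
= 1653668665 + 1482074143 - 1064144451 - 851376628 + 483502844 + 342325709 - 150198136 - 92669720 + 30167357 + 15796476 - 3554345 - 1505499 + 204226 + 63261 - 3718 - 627 + 3
= 1844349560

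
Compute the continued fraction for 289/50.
[5; 1, 3, 1, 1, 5]

Euclidean algorithm steps:
289 = 5 × 50 + 39
50 = 1 × 39 + 11
39 = 3 × 11 + 6
11 = 1 × 6 + 5
6 = 1 × 5 + 1
5 = 5 × 1 + 0
Continued fraction: [5; 1, 3, 1, 1, 5]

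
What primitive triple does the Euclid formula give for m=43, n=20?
(1449, 1720, 2249)

Euclid's formula: a = m² - n², b = 2mn, c = m² + n²
m = 43, n = 20
a = 43² - 20² = 1849 - 400 = 1449
b = 2 × 43 × 20 = 1720
c = 43² + 20² = 1849 + 400 = 2249
Verification: 1449² + 1720² = 2099601 + 2958400 = 5058001 = 2249² ✓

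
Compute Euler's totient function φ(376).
184

376 = 2^3 × 47
φ(n) = n × ∏(1 - 1/p) for each prime p dividing n
φ(376) = 376 × (1 - 1/2) × (1 - 1/47) = 184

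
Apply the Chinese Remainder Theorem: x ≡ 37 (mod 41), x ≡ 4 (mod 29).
816

Using Chinese Remainder Theorem:
M = 41 × 29 = 1189
M1 = 29, M2 = 41
y1 = 29^(-1) mod 41 = 17
y2 = 41^(-1) mod 29 = 17
x = (37×29×17 + 4×41×17) mod 1189 = 816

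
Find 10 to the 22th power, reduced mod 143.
133

Repeated squaring. Binary of 22 = 10110.
10^1 ≡ 10 (mod 143); 10^2 ≡ 100 (mod 143); 10^4 ≡ 133 (mod 143); 10^8 ≡ 100 (mod 143); 10^16 ≡ 133 (mod 143)
10^22 = 10^2 × 10^4 × 10^16 ≡ 133 (mod 143)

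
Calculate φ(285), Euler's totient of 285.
144

285 = 3 × 5 × 19
φ(n) = n × ∏(1 - 1/p) for each prime p dividing n
φ(285) = 285 × (1 - 1/3) × (1 - 1/5) × (1 - 1/19) = 144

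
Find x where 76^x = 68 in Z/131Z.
75

Baby-step giant-step with step n = ⌈√131⌉ = 12.
Baby steps 76^j mod 131 (j:value) for j=0..11: 0:1, 1:76, 2:12, 3:126, 4:13, 5:71, 6:25, 7:66, 8:38, 9:6, 10:63, 11:72.
Giant-step multiplier: 76^(-12) ≡ 76^(130-12) = 76^118 ≡ 48 (mod 131).
Giant steps γ_i = 68·48^i mod 131: γ_0=68, γ_1=120, γ_2=127, γ_3=70, γ_4=85, γ_5=19, γ_6=126 (in table at j=3).
x = i·n + j = 6·12 + 3 = 75.
Check: 76^75 ≡ 68 (mod 131).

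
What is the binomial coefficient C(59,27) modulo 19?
0

Using Lucas' theorem:
Write n=59 and k=27 in base 19:
n in base 19: [3, 2]
k in base 19: [1, 8]
C(59,27) mod 19 = ∏ C(n_i, k_i) mod 19
Digit binomials (mod 19): C(3,1) = 3; C(2,8) = 0 (k_i > n_i)
Product: 3 × 0 = 0 ≡ 0 (mod 19)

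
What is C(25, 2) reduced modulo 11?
3

Using Lucas' theorem:
Write n=25 and k=2 in base 11:
n in base 11: [2, 3]
k in base 11: [0, 2]
C(25,2) mod 11 = ∏ C(n_i, k_i) mod 11
Digit binomials (mod 11): C(2,0) = 1; C(3,2) = 3
Product: 1 × 3 = 3 ≡ 3 (mod 11)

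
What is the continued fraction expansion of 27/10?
[2; 1, 2, 3]

Euclidean algorithm steps:
27 = 2 × 10 + 7
10 = 1 × 7 + 3
7 = 2 × 3 + 1
3 = 3 × 1 + 0
Continued fraction: [2; 1, 2, 3]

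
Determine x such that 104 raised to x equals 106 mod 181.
34

Baby-step giant-step with step n = ⌈√181⌉ = 14.
Baby steps 104^j mod 181 (j:value) for j=0..13: 0:1, 1:104, 2:137, 3:130, 4:126, 5:72, 6:67, 7:90, 8:129, 9:22, 10:116, 11:118, 12:145, 13:57.
Giant-step multiplier: 104^(-14) ≡ 104^(180-14) = 104^166 ≡ 4 (mod 181).
Giant steps γ_i = 106·4^i mod 181: γ_0=106, γ_1=62, γ_2=67 (in table at j=6).
x = i·n + j = 2·14 + 6 = 34.
Check: 104^34 ≡ 106 (mod 181).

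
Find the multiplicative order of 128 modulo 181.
180

181 is prime, so ord(128) divides φ(181) = 180.
Divisors of 180: 1, 2, 3, 4, 5, 6, 9, 10, 12, 15, 18, 20, 30, 36, 45, 60, 90, 180.
Repeated squaring: 128^1 ≡ 128, 128^2 ≡ 94, 128^4 ≡ 148, 128^8 ≡ 3, 128^16 ≡ 9, 128^32 ≡ 81, 128^64 ≡ 45, 128^128 ≡ 34 (mod 181).
Test 128^d mod 181 for each divisor d in increasing order:
128^1 ≡ 128
128^2 ≡ 94
128^3 = 128^2·128^1 ≡ 86
128^4 ≡ 148
128^5 = 128^4·128^1 ≡ 120
128^6 = 128^4·128^2 ≡ 156
128^9 = 128^8·128^1 ≡ 22
128^10 = 128^8·128^2 ≡ 101
128^12 = 128^8·128^4 ≡ 82
128^15 = 128^8·128^4·128^2·128^1 ≡ 174
128^18 = 128^16·128^2 ≡ 122
128^20 = 128^16·128^4 ≡ 65
128^30 = 128^16·128^8·128^4·128^2 ≡ 49
128^36 = 128^32·128^4 ≡ 42
128^45 = 128^32·128^8·128^4·128^1 ≡ 19
128^60 = 128^32·128^16·128^8·128^4 ≡ 48
128^90 = 128^64·128^16·128^8·128^2 ≡ 180
128^180 = 128^128·128^32·128^16·128^4 ≡ 1  ← first divisor giving 1
The order is 180.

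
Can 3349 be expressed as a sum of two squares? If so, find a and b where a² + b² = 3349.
10² + 57² (a=10, b=57)

Factorization: 3349 = 17 × 197
By Fermat: n is sum of two squares iff every prime p ≡ 3 (mod 4) appears to even power.
All primes ≡ 3 (mod 4) appear to even power.
Search a = 0, 1, 2, … for 3349 - a² a perfect square: first hit at a = 10: 3349 - 100 = 3249 = 57².
3349 = 10² + 57² = 100 + 3249 ✓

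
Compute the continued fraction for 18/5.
[3; 1, 1, 2]

Euclidean algorithm steps:
18 = 3 × 5 + 3
5 = 1 × 3 + 2
3 = 1 × 2 + 1
2 = 2 × 1 + 0
Continued fraction: [3; 1, 1, 2]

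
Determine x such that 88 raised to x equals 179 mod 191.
187

Baby-step giant-step with step n = ⌈√191⌉ = 14.
Baby steps 88^j mod 191 (j:value) for j=0..13: 0:1, 1:88, 2:104, 3:175, 4:120, 5:55, 6:65, 7:181, 8:75, 9:106, 10:160, 11:137, 12:23, 13:114.
Giant-step multiplier: 88^(-14) ≡ 88^(190-14) = 88^176 ≡ 170 (mod 191).
Giant steps γ_i = 179·170^i mod 191: γ_0=179, γ_1=61, γ_2=56, γ_3=161, γ_4=57, γ_5=140, γ_6=116, γ_7=47, γ_8=159, γ_9=99, γ_10=22, γ_11=111, γ_12=152, γ_13=55 (in table at j=5).
x = i·n + j = 13·14 + 5 = 187.
Check: 88^187 ≡ 179 (mod 191).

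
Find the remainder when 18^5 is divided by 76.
56

Repeated squaring. Binary of 5 = 101.
18^1 ≡ 18 (mod 76); 18^2 ≡ 20 (mod 76); 18^4 ≡ 20 (mod 76)
18^5 = 18^1 × 18^4 ≡ 56 (mod 76)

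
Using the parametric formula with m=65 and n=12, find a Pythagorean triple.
(4081, 1560, 4369)

Euclid's formula: a = m² - n², b = 2mn, c = m² + n²
m = 65, n = 12
a = 65² - 12² = 4225 - 144 = 4081
b = 2 × 65 × 12 = 1560
c = 65² + 12² = 4225 + 144 = 4369
Verification: 4081² + 1560² = 16654561 + 2433600 = 19088161 = 4369² ✓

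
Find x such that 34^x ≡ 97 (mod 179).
91

Baby-step giant-step with step n = ⌈√179⌉ = 14.
Baby steps 34^j mod 179 (j:value) for j=0..13: 0:1, 1:34, 2:82, 3:103, 4:101, 5:33, 6:48, 7:21, 8:177, 9:111, 10:15, 11:152, 12:156, 13:113.
Giant-step multiplier: 34^(-14) ≡ 34^(178-14) = 34^164 ≡ 110 (mod 179).
Giant steps γ_i = 97·110^i mod 179: γ_0=97, γ_1=109, γ_2=176, γ_3=28, γ_4=37, γ_5=132, γ_6=21 (in table at j=7).
x = i·n + j = 6·14 + 7 = 91.
Check: 34^91 ≡ 97 (mod 179).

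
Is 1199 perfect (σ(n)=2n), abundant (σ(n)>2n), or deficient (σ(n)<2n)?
deficient

Proper divisors of 1199: sum = 1 + 11 + 109 = 121
Since 121 < 1199, 1199 is deficient.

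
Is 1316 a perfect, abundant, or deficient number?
abundant

Proper divisors of 1316: sum = 1 + 2 + 4 + 7 + 14 + 28 + 47 + 94 + 188 + 329 + 658 = 1372
Since 1372 > 1316, 1316 is abundant.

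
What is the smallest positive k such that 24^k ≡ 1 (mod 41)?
40

41 is prime, so ord(24) divides φ(41) = 40.
Divisors of 40: 1, 2, 4, 5, 8, 10, 20, 40.
Repeated squaring: 24^1 ≡ 24, 24^2 ≡ 2, 24^4 ≡ 4, 24^8 ≡ 16, 24^16 ≡ 10, 24^32 ≡ 18 (mod 41).
Test 24^d mod 41 for each divisor d in increasing order:
24^1 ≡ 24
24^2 ≡ 2
24^4 ≡ 4
24^5 = 24^4·24^1 ≡ 14
24^8 ≡ 16
24^10 = 24^8·24^2 ≡ 32
24^20 = 24^16·24^4 ≡ 40
24^40 = 24^32·24^8 ≡ 1  ← first divisor giving 1
The order is 40.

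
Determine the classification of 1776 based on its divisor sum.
abundant

Proper divisors of 1776: sum = 1 + 2 + 3 + 4 + 6 + 8 + 12 + 16 + ... + 296 + 444 + 592 + 888 (19 divisors) = 2936
Since 2936 > 1776, 1776 is abundant.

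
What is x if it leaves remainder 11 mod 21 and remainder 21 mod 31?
641

Using Chinese Remainder Theorem:
M = 21 × 31 = 651
M1 = 31, M2 = 21
y1 = 31^(-1) mod 21 = 19
y2 = 21^(-1) mod 31 = 3
x = (11×31×19 + 21×21×3) mod 651 = 641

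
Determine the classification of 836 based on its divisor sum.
abundant

Proper divisors of 836: sum = 1 + 2 + 4 + 11 + 19 + 22 + 38 + 44 + 76 + 209 + 418 = 844
Since 844 > 836, 836 is abundant.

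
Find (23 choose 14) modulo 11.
0

Using Lucas' theorem:
Write n=23 and k=14 in base 11:
n in base 11: [2, 1]
k in base 11: [1, 3]
C(23,14) mod 11 = ∏ C(n_i, k_i) mod 11
Digit binomials (mod 11): C(2,1) = 2; C(1,3) = 0 (k_i > n_i)
Product: 2 × 0 = 0 ≡ 0 (mod 11)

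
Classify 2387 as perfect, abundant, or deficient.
deficient

Proper divisors of 2387: sum = 1 + 7 + 11 + 31 + 77 + 217 + 341 = 685
Since 685 < 2387, 2387 is deficient.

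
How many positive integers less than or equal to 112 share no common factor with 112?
48

112 = 2^4 × 7
φ(n) = n × ∏(1 - 1/p) for each prime p dividing n
φ(112) = 112 × (1 - 1/2) × (1 - 1/7) = 48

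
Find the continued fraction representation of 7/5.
[1; 2, 2]

Euclidean algorithm steps:
7 = 1 × 5 + 2
5 = 2 × 2 + 1
2 = 2 × 1 + 0
Continued fraction: [1; 2, 2]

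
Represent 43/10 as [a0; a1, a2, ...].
[4; 3, 3]

Euclidean algorithm steps:
43 = 4 × 10 + 3
10 = 3 × 3 + 1
3 = 3 × 1 + 0
Continued fraction: [4; 3, 3]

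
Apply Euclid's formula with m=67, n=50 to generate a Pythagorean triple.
(1989, 6700, 6989)

Euclid's formula: a = m² - n², b = 2mn, c = m² + n²
m = 67, n = 50
a = 67² - 50² = 4489 - 2500 = 1989
b = 2 × 67 × 50 = 6700
c = 67² + 50² = 4489 + 2500 = 6989
Verification: 1989² + 6700² = 3956121 + 44890000 = 48846121 = 6989² ✓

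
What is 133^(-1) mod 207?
193

gcd(133, 207) = 1, so the inverse exists.
Extended Euclidean algorithm on (207, 133):
207 = 1 × 133 + 74  ⟹  74 = (1)·207 + (-1)·133
133 = 1 × 74 + 59  ⟹  59 = (-1)·207 + (2)·133
74 = 1 × 59 + 15  ⟹  15 = (2)·207 + (-3)·133
59 = 3 × 15 + 14  ⟹  14 = (-7)·207 + (11)·133
15 = 1 × 14 + 1  ⟹  1 = (9)·207 + (-14)·133
So (-14)·133 ≡ 1 (mod 207), i.e. 133^(-1) ≡ -14 ≡ 193 (mod 207).
Check: 133 × 193 = 25669 ≡ 1 (mod 207)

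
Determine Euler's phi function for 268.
132

268 = 2^2 × 67
φ(n) = n × ∏(1 - 1/p) for each prime p dividing n
φ(268) = 268 × (1 - 1/2) × (1 - 1/67) = 132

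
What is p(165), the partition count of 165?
172389800255

p(n) counts ways to write n as a sum of positive integers (order ignored).
Euler's pentagonal recurrence: p(k) = p(k-1) + p(k-2) - p(k-5) - p(k-7) + p(k-12) + p(k-15) - ... (offsets j(3j∓1)/2, signs ++--, p(0)=1, p(<0)=0).
DP table for k = 0..164: p(0)=1, p(1)=1, p(2)=2, p(3)=3, p(4)=5, p(5)=7, p(6)=11, p(7)=15, p(8)=22, p(9)=30, p(10)=42, p(11)=56, p(12)=77, p(13)=101, p(14)=135, p(15)=176, p(16)=231, p(17)=297, p(18)=385, p(19)=490, p(20)=627, p(21)=792, p(22)=1002, p(23)=1255, p(24)=1575, p(25)=1958, p(26)=2436, p(27)=3010, p(28)=3718, p(29)=4565, p(30)=5604, p(31)=6842, p(32)=8349, p(33)=10143, p(34)=12310, p(35)=14883, p(36)=17977, p(37)=21637, p(38)=26015, p(39)=31185, p(40)=37338, p(41)=44583, p(42)=53174, p(43)=63261, p(44)=75175, p(45)=89134, p(46)=105558, p(47)=124754, p(48)=147273, p(49)=173525, p(50)=204226, p(51)=239943, p(52)=281589, p(53)=329931, p(54)=386155, p(55)=451276, p(56)=526823, p(57)=614154, p(58)=715220, p(59)=831820, p(60)=966467, p(61)=1121505, p(62)=1300156, p(63)=1505499, p(64)=1741630, p(65)=2012558, p(66)=2323520, p(67)=2679689, p(68)=3087735, p(69)=3554345, p(70)=4087968, p(71)=4697205, p(72)=5392783, p(73)=6185689, p(74)=7089500, p(75)=8118264, p(76)=9289091, p(77)=10619863, p(78)=12132164, p(79)=13848650, p(80)=15796476, p(81)=18004327, p(82)=20506255, p(83)=23338469, p(84)=26543660, p(85)=30167357, p(86)=34262962, p(87)=38887673, p(88)=44108109, p(89)=49995925, p(90)=56634173, p(91)=64112359, p(92)=72533807, p(93)=82010177, p(94)=92669720, p(95)=104651419, p(96)=118114304, p(97)=133230930, p(98)=150198136, p(99)=169229875, p(100)=190569292, p(101)=214481126, p(102)=241265379, p(103)=271248950, p(104)=304801365, p(105)=342325709, p(106)=384276336, p(107)=431149389, p(108)=483502844, p(109)=541946240, p(110)=607163746, p(111)=679903203, p(112)=761002156, p(113)=851376628, p(114)=952050665, p(115)=1064144451, p(116)=1188908248, p(117)=1327710076, p(118)=1482074143, p(119)=1653668665, p(120)=1844349560, p(121)=2056148051, p(122)=2291320912, p(123)=2552338241, p(124)=2841940500, p(125)=3163127352, p(126)=3519222692, p(127)=3913864295, p(128)=4351078600, p(129)=4835271870, p(130)=5371315400, p(131)=5964539504, p(132)=6620830889, p(133)=7346629512, p(134)=8149040695, p(135)=9035836076, p(136)=10015581680, p(137)=11097645016, p(138)=12292341831, p(139)=13610949895, p(140)=15065878135, p(141)=16670689208, p(142)=18440293320, p(143)=20390982757, p(144)=22540654445, p(145)=24908858009, p(146)=27517052599, p(147)=30388671978, p(148)=33549419497, p(149)=37027355200, p(150)=40853235313, p(151)=45060624582, p(152)=49686288421, p(153)=54770336324, p(154)=60356673280, p(155)=66493182097, p(156)=73232243759, p(157)=80630964769, p(158)=88751778802, p(159)=97662728555, p(160)=107438159466, p(161)=118159068427, p(162)=129913904637, p(163)=142798995930, p(164)=156919475295.
Final step: p(165) = p(164) + p(163) - p(160) - p(158) + p(153) + p(150) - p(143) - p(139) + p(130) + p(125) - p(114) - p(108) + p(95) + p(88) - p(73) - p(65) + p(48) + p(39) - p(20) - p(10)
= 156919475295 + 142798995930 - 107438159466 - 88751778802 + 54770336324 + 40853235313 - 20390982757 - 13610949895 + 5371315400 + 3163127352 - 952050665 - 483502844 + 104651419 + 44108109 - 6185689 - 2012558 + 147273 + 31185 - 627 - 42
= 172389800255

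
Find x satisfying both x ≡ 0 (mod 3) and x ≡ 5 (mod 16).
21

Using Chinese Remainder Theorem:
M = 3 × 16 = 48
M1 = 16, M2 = 3
y1 = 16^(-1) mod 3 = 1
y2 = 3^(-1) mod 16 = 11
x = (0×16×1 + 5×3×11) mod 48 = 21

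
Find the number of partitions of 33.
10143

p(n) counts ways to write n as a sum of positive integers (order ignored).
Euler's pentagonal recurrence: p(k) = p(k-1) + p(k-2) - p(k-5) - p(k-7) + p(k-12) + p(k-15) - ... (offsets j(3j∓1)/2, signs ++--, p(0)=1, p(<0)=0).
DP table for k = 0..32: p(0)=1, p(1)=1, p(2)=2, p(3)=3, p(4)=5, p(5)=7, p(6)=11, p(7)=15, p(8)=22, p(9)=30, p(10)=42, p(11)=56, p(12)=77, p(13)=101, p(14)=135, p(15)=176, p(16)=231, p(17)=297, p(18)=385, p(19)=490, p(20)=627, p(21)=792, p(22)=1002, p(23)=1255, p(24)=1575, p(25)=1958, p(26)=2436, p(27)=3010, p(28)=3718, p(29)=4565, p(30)=5604, p(31)=6842, p(32)=8349.
Final step: p(33) = p(32) + p(31) - p(28) - p(26) + p(21) + p(18) - p(11) - p(7)
= 8349 + 6842 - 3718 - 2436 + 792 + 385 - 56 - 15
= 10143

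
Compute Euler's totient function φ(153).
96

153 = 3^2 × 17
φ(n) = n × ∏(1 - 1/p) for each prime p dividing n
φ(153) = 153 × (1 - 1/3) × (1 - 1/17) = 96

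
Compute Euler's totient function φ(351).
216

351 = 3^3 × 13
φ(n) = n × ∏(1 - 1/p) for each prime p dividing n
φ(351) = 351 × (1 - 1/3) × (1 - 1/13) = 216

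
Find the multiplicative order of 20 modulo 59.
29

59 is prime, so ord(20) divides φ(59) = 58.
Divisors of 58: 1, 2, 29, 58.
Repeated squaring: 20^1 ≡ 20, 20^2 ≡ 46, 20^4 ≡ 51, 20^8 ≡ 5, 20^16 ≡ 25, 20^32 ≡ 35 (mod 59).
Test 20^d mod 59 for each divisor d in increasing order:
20^1 ≡ 20
20^2 ≡ 46
20^29 = 20^16·20^8·20^4·20^1 ≡ 1  ← first divisor giving 1
The order is 29.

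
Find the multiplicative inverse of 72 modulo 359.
5

gcd(72, 359) = 1, so the inverse exists.
Extended Euclidean algorithm on (359, 72):
359 = 4 × 72 + 71  ⟹  71 = (1)·359 + (-4)·72
72 = 1 × 71 + 1  ⟹  1 = (-1)·359 + (5)·72
So (5)·72 ≡ 1 (mod 359), i.e. 72^(-1) ≡ 5 (mod 359).
Check: 72 × 5 = 360 ≡ 1 (mod 359)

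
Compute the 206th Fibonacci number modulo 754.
55

Matrix identity: Q^n = [[F_(n+1), F_n], [F_n, F_(n-1)]] with Q = [[1,1],[1,0]].
n = 206 = 11001110₂. Square-and-multiply, entries mod 754:
Q^1 = [[1,1],[1,0]]
Q^3 = (Q^1)²·Q = [[3,2],[2,1]]
Q^6 = (Q^3)² = [[13,8],[8,5]]
Q^12 = (Q^6)² = [[233,144],[144,89]]
Q^25 = (Q^12)²·Q = [[753,379],[379,374]]
Q^51 = (Q^25)²·Q = [[751,382],[382,369]]
Q^103 = (Q^51)²·Q = [[733,411],[411,322]]
Q^206 = (Q^103)² = [[466,55],[55,411]]
F_206 mod 754 = Q^206[0][1] = 55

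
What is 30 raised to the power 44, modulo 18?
0

Repeated squaring. Binary of 44 = 101100.
30^1 ≡ 12 (mod 18); 30^2 ≡ 0 (mod 18); 30^4 ≡ 0 (mod 18); 30^8 ≡ 0 (mod 18); 30^16 ≡ 0 (mod 18); 30^32 ≡ 0 (mod 18)
30^44 = 30^4 × 30^8 × 30^32 ≡ 0 (mod 18)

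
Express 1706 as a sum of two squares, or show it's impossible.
5² + 41² (a=5, b=41)

Factorization: 1706 = 2 × 853
By Fermat: n is sum of two squares iff every prime p ≡ 3 (mod 4) appears to even power.
All primes ≡ 3 (mod 4) appear to even power.
Search a = 0, 1, 2, … for 1706 - a² a perfect square: first hit at a = 5: 1706 - 25 = 1681 = 41².
1706 = 5² + 41² = 25 + 1681 ✓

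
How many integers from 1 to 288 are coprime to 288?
96

288 = 2^5 × 3^2
φ(n) = n × ∏(1 - 1/p) for each prime p dividing n
φ(288) = 288 × (1 - 1/2) × (1 - 1/3) = 96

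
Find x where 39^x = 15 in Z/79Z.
33

Baby-step giant-step with step n = ⌈√79⌉ = 9.
Baby steps 39^j mod 79 (j:value) for j=0..8: 0:1, 1:39, 2:20, 3:69, 4:5, 5:37, 6:21, 7:29, 8:25.
Giant-step multiplier: 39^(-9) ≡ 39^(78-9) = 39^69 ≡ 41 (mod 79).
Giant steps γ_i = 15·41^i mod 79: γ_0=15, γ_1=62, γ_2=14, γ_3=21 (in table at j=6).
x = i·n + j = 3·9 + 6 = 33.
Check: 39^33 ≡ 15 (mod 79).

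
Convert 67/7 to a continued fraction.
[9; 1, 1, 3]

Euclidean algorithm steps:
67 = 9 × 7 + 4
7 = 1 × 4 + 3
4 = 1 × 3 + 1
3 = 3 × 1 + 0
Continued fraction: [9; 1, 1, 3]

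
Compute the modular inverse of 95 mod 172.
67

gcd(95, 172) = 1, so the inverse exists.
Extended Euclidean algorithm on (172, 95):
172 = 1 × 95 + 77  ⟹  77 = (1)·172 + (-1)·95
95 = 1 × 77 + 18  ⟹  18 = (-1)·172 + (2)·95
77 = 4 × 18 + 5  ⟹  5 = (5)·172 + (-9)·95
18 = 3 × 5 + 3  ⟹  3 = (-16)·172 + (29)·95
5 = 1 × 3 + 2  ⟹  2 = (21)·172 + (-38)·95
3 = 1 × 2 + 1  ⟹  1 = (-37)·172 + (67)·95
So (67)·95 ≡ 1 (mod 172), i.e. 95^(-1) ≡ 67 (mod 172).
Check: 95 × 67 = 6365 ≡ 1 (mod 172)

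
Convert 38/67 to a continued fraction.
[0; 1, 1, 3, 4, 2]

Euclidean algorithm steps:
38 = 0 × 67 + 38
67 = 1 × 38 + 29
38 = 1 × 29 + 9
29 = 3 × 9 + 2
9 = 4 × 2 + 1
2 = 2 × 1 + 0
Continued fraction: [0; 1, 1, 3, 4, 2]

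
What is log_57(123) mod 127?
81

Baby-step giant-step with step n = ⌈√127⌉ = 12.
Baby steps 57^j mod 127 (j:value) for j=0..11: 0:1, 1:57, 2:74, 3:27, 4:15, 5:93, 6:94, 7:24, 8:98, 9:125, 10:13, 11:106.
Giant-step multiplier: 57^(-12) ≡ 57^(126-12) = 57^114 ≡ 87 (mod 127).
Giant steps γ_i = 123·87^i mod 127: γ_0=123, γ_1=33, γ_2=77, γ_3=95, γ_4=10, γ_5=108, γ_6=125 (in table at j=9).
x = i·n + j = 6·12 + 9 = 81.
Check: 57^81 ≡ 123 (mod 127).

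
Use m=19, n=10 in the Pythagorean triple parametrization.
(261, 380, 461)

Euclid's formula: a = m² - n², b = 2mn, c = m² + n²
m = 19, n = 10
a = 19² - 10² = 361 - 100 = 261
b = 2 × 19 × 10 = 380
c = 19² + 10² = 361 + 100 = 461
Verification: 261² + 380² = 68121 + 144400 = 212521 = 461² ✓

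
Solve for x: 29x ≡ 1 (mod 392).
365

gcd(29, 392) = 1, so the inverse exists.
Extended Euclidean algorithm on (392, 29):
392 = 13 × 29 + 15  ⟹  15 = (1)·392 + (-13)·29
29 = 1 × 15 + 14  ⟹  14 = (-1)·392 + (14)·29
15 = 1 × 14 + 1  ⟹  1 = (2)·392 + (-27)·29
So (-27)·29 ≡ 1 (mod 392), i.e. 29^(-1) ≡ -27 ≡ 365 (mod 392).
Check: 29 × 365 = 10585 ≡ 1 (mod 392)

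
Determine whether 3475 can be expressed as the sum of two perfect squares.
Not possible

Factorization: 3475 = 5^2 × 139
By Fermat: n is sum of two squares iff every prime p ≡ 3 (mod 4) appears to even power.
Prime(s) ≡ 3 (mod 4) with odd exponent: [(139, 1)]
Therefore 3475 cannot be expressed as a² + b².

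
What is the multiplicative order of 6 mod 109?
108

109 is prime, so ord(6) divides φ(109) = 108.
Divisors of 108: 1, 2, 3, 4, 6, 9, 12, 18, 27, 36, 54, 108.
Repeated squaring: 6^1 ≡ 6, 6^2 ≡ 36, 6^4 ≡ 97, 6^8 ≡ 35, 6^16 ≡ 26, 6^32 ≡ 22, 6^64 ≡ 48 (mod 109).
Test 6^d mod 109 for each divisor d in increasing order:
6^1 ≡ 6
6^2 ≡ 36
6^3 = 6^2·6^1 ≡ 107
6^4 ≡ 97
6^6 = 6^4·6^2 ≡ 4
6^9 = 6^8·6^1 ≡ 101
6^12 = 6^8·6^4 ≡ 16
6^18 = 6^16·6^2 ≡ 64
6^27 = 6^16·6^8·6^2·6^1 ≡ 33
6^36 = 6^32·6^4 ≡ 63
6^54 = 6^32·6^16·6^4·6^2 ≡ 108
6^108 = 6^64·6^32·6^8·6^4 ≡ 1  ← first divisor giving 1
The order is 108.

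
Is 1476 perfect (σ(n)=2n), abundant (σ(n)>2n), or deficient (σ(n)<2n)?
abundant

Proper divisors of 1476: sum = 1 + 2 + 3 + 4 + 6 + 9 + 12 + 18 + ... + 246 + 369 + 492 + 738 (17 divisors) = 2346
Since 2346 > 1476, 1476 is abundant.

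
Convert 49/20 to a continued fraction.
[2; 2, 4, 2]

Euclidean algorithm steps:
49 = 2 × 20 + 9
20 = 2 × 9 + 2
9 = 4 × 2 + 1
2 = 2 × 1 + 0
Continued fraction: [2; 2, 4, 2]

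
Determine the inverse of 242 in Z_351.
161

gcd(242, 351) = 1, so the inverse exists.
Extended Euclidean algorithm on (351, 242):
351 = 1 × 242 + 109  ⟹  109 = (1)·351 + (-1)·242
242 = 2 × 109 + 24  ⟹  24 = (-2)·351 + (3)·242
109 = 4 × 24 + 13  ⟹  13 = (9)·351 + (-13)·242
24 = 1 × 13 + 11  ⟹  11 = (-11)·351 + (16)·242
13 = 1 × 11 + 2  ⟹  2 = (20)·351 + (-29)·242
11 = 5 × 2 + 1  ⟹  1 = (-111)·351 + (161)·242
So (161)·242 ≡ 1 (mod 351), i.e. 242^(-1) ≡ 161 (mod 351).
Check: 242 × 161 = 38962 ≡ 1 (mod 351)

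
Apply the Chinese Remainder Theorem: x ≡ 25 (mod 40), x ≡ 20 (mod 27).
425

Using Chinese Remainder Theorem:
M = 40 × 27 = 1080
M1 = 27, M2 = 40
y1 = 27^(-1) mod 40 = 3
y2 = 40^(-1) mod 27 = 25
x = (25×27×3 + 20×40×25) mod 1080 = 425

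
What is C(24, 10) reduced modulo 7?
3

Using Lucas' theorem:
Write n=24 and k=10 in base 7:
n in base 7: [3, 3]
k in base 7: [1, 3]
C(24,10) mod 7 = ∏ C(n_i, k_i) mod 7
Digit binomials (mod 7): C(3,1) = 3; C(3,3) = 1
Product: 3 × 1 = 3 ≡ 3 (mod 7)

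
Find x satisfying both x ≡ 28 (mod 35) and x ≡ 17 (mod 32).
273

Using Chinese Remainder Theorem:
M = 35 × 32 = 1120
M1 = 32, M2 = 35
y1 = 32^(-1) mod 35 = 23
y2 = 35^(-1) mod 32 = 11
x = (28×32×23 + 17×35×11) mod 1120 = 273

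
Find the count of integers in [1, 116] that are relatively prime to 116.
56

116 = 2^2 × 29
φ(n) = n × ∏(1 - 1/p) for each prime p dividing n
φ(116) = 116 × (1 - 1/2) × (1 - 1/29) = 56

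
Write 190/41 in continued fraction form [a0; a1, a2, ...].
[4; 1, 1, 1, 2, 1, 3]

Euclidean algorithm steps:
190 = 4 × 41 + 26
41 = 1 × 26 + 15
26 = 1 × 15 + 11
15 = 1 × 11 + 4
11 = 2 × 4 + 3
4 = 1 × 3 + 1
3 = 3 × 1 + 0
Continued fraction: [4; 1, 1, 1, 2, 1, 3]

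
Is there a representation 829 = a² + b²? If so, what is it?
10² + 27² (a=10, b=27)

Factorization: 829 = 829
By Fermat: n is sum of two squares iff every prime p ≡ 3 (mod 4) appears to even power.
All primes ≡ 3 (mod 4) appear to even power.
Search a = 0, 1, 2, … for 829 - a² a perfect square: first hit at a = 10: 829 - 100 = 729 = 27².
829 = 10² + 27² = 100 + 729 ✓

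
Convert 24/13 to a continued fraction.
[1; 1, 5, 2]

Euclidean algorithm steps:
24 = 1 × 13 + 11
13 = 1 × 11 + 2
11 = 5 × 2 + 1
2 = 2 × 1 + 0
Continued fraction: [1; 1, 5, 2]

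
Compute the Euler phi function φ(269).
268

269 = 269
φ(n) = n × ∏(1 - 1/p) for each prime p dividing n
φ(269) = 269 × (1 - 1/269) = 268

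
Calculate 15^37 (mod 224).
15

Repeated squaring. Binary of 37 = 100101.
15^1 ≡ 15 (mod 224); 15^2 ≡ 1 (mod 224); 15^4 ≡ 1 (mod 224); 15^8 ≡ 1 (mod 224); 15^16 ≡ 1 (mod 224); 15^32 ≡ 1 (mod 224)
15^37 = 15^1 × 15^4 × 15^32 ≡ 15 (mod 224)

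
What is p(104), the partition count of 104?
304801365

p(n) counts ways to write n as a sum of positive integers (order ignored).
Euler's pentagonal recurrence: p(k) = p(k-1) + p(k-2) - p(k-5) - p(k-7) + p(k-12) + p(k-15) - ... (offsets j(3j∓1)/2, signs ++--, p(0)=1, p(<0)=0).
DP table for k = 0..103: p(0)=1, p(1)=1, p(2)=2, p(3)=3, p(4)=5, p(5)=7, p(6)=11, p(7)=15, p(8)=22, p(9)=30, p(10)=42, p(11)=56, p(12)=77, p(13)=101, p(14)=135, p(15)=176, p(16)=231, p(17)=297, p(18)=385, p(19)=490, p(20)=627, p(21)=792, p(22)=1002, p(23)=1255, p(24)=1575, p(25)=1958, p(26)=2436, p(27)=3010, p(28)=3718, p(29)=4565, p(30)=5604, p(31)=6842, p(32)=8349, p(33)=10143, p(34)=12310, p(35)=14883, p(36)=17977, p(37)=21637, p(38)=26015, p(39)=31185, p(40)=37338, p(41)=44583, p(42)=53174, p(43)=63261, p(44)=75175, p(45)=89134, p(46)=105558, p(47)=124754, p(48)=147273, p(49)=173525, p(50)=204226, p(51)=239943, p(52)=281589, p(53)=329931, p(54)=386155, p(55)=451276, p(56)=526823, p(57)=614154, p(58)=715220, p(59)=831820, p(60)=966467, p(61)=1121505, p(62)=1300156, p(63)=1505499, p(64)=1741630, p(65)=2012558, p(66)=2323520, p(67)=2679689, p(68)=3087735, p(69)=3554345, p(70)=4087968, p(71)=4697205, p(72)=5392783, p(73)=6185689, p(74)=7089500, p(75)=8118264, p(76)=9289091, p(77)=10619863, p(78)=12132164, p(79)=13848650, p(80)=15796476, p(81)=18004327, p(82)=20506255, p(83)=23338469, p(84)=26543660, p(85)=30167357, p(86)=34262962, p(87)=38887673, p(88)=44108109, p(89)=49995925, p(90)=56634173, p(91)=64112359, p(92)=72533807, p(93)=82010177, p(94)=92669720, p(95)=104651419, p(96)=118114304, p(97)=133230930, p(98)=150198136, p(99)=169229875, p(100)=190569292, p(101)=214481126, p(102)=241265379, p(103)=271248950.
Final step: p(104) = p(103) + p(102) - p(99) - p(97) + p(92) + p(89) - p(82) - p(78) + p(69) + p(64) - p(53) - p(47) + p(34) + p(27) - p(12) - p(4)
= 271248950 + 241265379 - 169229875 - 133230930 + 72533807 + 49995925 - 20506255 - 12132164 + 3554345 + 1741630 - 329931 - 124754 + 12310 + 3010 - 77 - 5
= 304801365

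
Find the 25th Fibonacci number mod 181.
91

Matrix identity: Q^n = [[F_(n+1), F_n], [F_n, F_(n-1)]] with Q = [[1,1],[1,0]].
n = 25 = 11001₂. Square-and-multiply, entries mod 181:
Q^1 = [[1,1],[1,0]]
Q^3 = (Q^1)²·Q = [[3,2],[2,1]]
Q^6 = (Q^3)² = [[13,8],[8,5]]
Q^12 = (Q^6)² = [[52,144],[144,89]]
Q^25 = (Q^12)²·Q = [[123,91],[91,32]]
F_25 mod 181 = Q^25[0][1] = 91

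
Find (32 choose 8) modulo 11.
1

Using Lucas' theorem:
Write n=32 and k=8 in base 11:
n in base 11: [2, 10]
k in base 11: [0, 8]
C(32,8) mod 11 = ∏ C(n_i, k_i) mod 11
Digit binomials (mod 11): C(2,0) = 1; C(10,8) = 45 ≡ 1
Product: 1 × 1 = 1 ≡ 1 (mod 11)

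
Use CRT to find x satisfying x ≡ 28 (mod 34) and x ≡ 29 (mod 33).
62

Using Chinese Remainder Theorem:
M = 34 × 33 = 1122
M1 = 33, M2 = 34
y1 = 33^(-1) mod 34 = 33
y2 = 34^(-1) mod 33 = 1
x = (28×33×33 + 29×34×1) mod 1122 = 62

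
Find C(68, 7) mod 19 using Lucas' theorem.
7

Using Lucas' theorem:
Write n=68 and k=7 in base 19:
n in base 19: [3, 11]
k in base 19: [0, 7]
C(68,7) mod 19 = ∏ C(n_i, k_i) mod 19
Digit binomials (mod 19): C(3,0) = 1; C(11,7) = 330 ≡ 7
Product: 1 × 7 = 7 ≡ 7 (mod 19)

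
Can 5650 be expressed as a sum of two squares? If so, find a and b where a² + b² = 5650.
5² + 75² (a=5, b=75)

Factorization: 5650 = 2 × 5^2 × 113
By Fermat: n is sum of two squares iff every prime p ≡ 3 (mod 4) appears to even power.
All primes ≡ 3 (mod 4) appear to even power.
Search a = 0, 1, 2, … for 5650 - a² a perfect square: first hit at a = 5: 5650 - 25 = 5625 = 75².
5650 = 5² + 75² = 25 + 5625 ✓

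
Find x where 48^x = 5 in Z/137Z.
35

Baby-step giant-step with step n = ⌈√137⌉ = 12.
Baby steps 48^j mod 137 (j:value) for j=0..11: 0:1, 1:48, 2:112, 3:33, 4:77, 5:134, 6:130, 7:75, 8:38, 9:43, 10:9, 11:21.
Giant-step multiplier: 48^(-12) ≡ 48^(136-12) = 48^124 ≡ 14 (mod 137).
Giant steps γ_i = 5·14^i mod 137: γ_0=5, γ_1=70, γ_2=21 (in table at j=11).
x = i·n + j = 2·12 + 11 = 35.
Check: 48^35 ≡ 5 (mod 137).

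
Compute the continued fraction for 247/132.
[1; 1, 6, 1, 3, 4]

Euclidean algorithm steps:
247 = 1 × 132 + 115
132 = 1 × 115 + 17
115 = 6 × 17 + 13
17 = 1 × 13 + 4
13 = 3 × 4 + 1
4 = 4 × 1 + 0
Continued fraction: [1; 1, 6, 1, 3, 4]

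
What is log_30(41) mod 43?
12

Baby-step giant-step with step n = ⌈√43⌉ = 7.
Baby steps 30^j mod 43 (j:value) for j=0..6: 0:1, 1:30, 2:40, 3:39, 4:9, 5:12, 6:16.
Giant-step multiplier: 30^(-7) ≡ 30^(42-7) = 30^35 ≡ 37 (mod 43).
Giant steps γ_i = 41·37^i mod 43: γ_0=41, γ_1=12 (in table at j=5).
x = i·n + j = 1·7 + 5 = 12.
Check: 30^12 ≡ 41 (mod 43).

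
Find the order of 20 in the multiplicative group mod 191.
95

191 is prime, so ord(20) divides φ(191) = 190.
Divisors of 190: 1, 2, 5, 10, 19, 38, 95, 190.
Repeated squaring: 20^1 ≡ 20, 20^2 ≡ 18, 20^4 ≡ 133, 20^8 ≡ 117, 20^16 ≡ 128, 20^32 ≡ 149, 20^64 ≡ 45, 20^128 ≡ 115 (mod 191).
Test 20^d mod 191 for each divisor d in increasing order:
20^1 ≡ 20
20^2 ≡ 18
20^5 = 20^4·20^1 ≡ 177
20^10 = 20^8·20^2 ≡ 5
20^19 = 20^16·20^2·20^1 ≡ 49
20^38 = 20^32·20^4·20^2 ≡ 109
20^95 = 20^64·20^16·20^8·20^4·20^2·20^1 ≡ 1  ← first divisor giving 1
The order is 95.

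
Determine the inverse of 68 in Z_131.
79

gcd(68, 131) = 1, so the inverse exists.
Extended Euclidean algorithm on (131, 68):
131 = 1 × 68 + 63  ⟹  63 = (1)·131 + (-1)·68
68 = 1 × 63 + 5  ⟹  5 = (-1)·131 + (2)·68
63 = 12 × 5 + 3  ⟹  3 = (13)·131 + (-25)·68
5 = 1 × 3 + 2  ⟹  2 = (-14)·131 + (27)·68
3 = 1 × 2 + 1  ⟹  1 = (27)·131 + (-52)·68
So (-52)·68 ≡ 1 (mod 131), i.e. 68^(-1) ≡ -52 ≡ 79 (mod 131).
Check: 68 × 79 = 5372 ≡ 1 (mod 131)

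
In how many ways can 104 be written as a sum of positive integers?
304801365

p(n) counts ways to write n as a sum of positive integers (order ignored).
Euler's pentagonal recurrence: p(k) = p(k-1) + p(k-2) - p(k-5) - p(k-7) + p(k-12) + p(k-15) - ... (offsets j(3j∓1)/2, signs ++--, p(0)=1, p(<0)=0).
DP table for k = 0..103: p(0)=1, p(1)=1, p(2)=2, p(3)=3, p(4)=5, p(5)=7, p(6)=11, p(7)=15, p(8)=22, p(9)=30, p(10)=42, p(11)=56, p(12)=77, p(13)=101, p(14)=135, p(15)=176, p(16)=231, p(17)=297, p(18)=385, p(19)=490, p(20)=627, p(21)=792, p(22)=1002, p(23)=1255, p(24)=1575, p(25)=1958, p(26)=2436, p(27)=3010, p(28)=3718, p(29)=4565, p(30)=5604, p(31)=6842, p(32)=8349, p(33)=10143, p(34)=12310, p(35)=14883, p(36)=17977, p(37)=21637, p(38)=26015, p(39)=31185, p(40)=37338, p(41)=44583, p(42)=53174, p(43)=63261, p(44)=75175, p(45)=89134, p(46)=105558, p(47)=124754, p(48)=147273, p(49)=173525, p(50)=204226, p(51)=239943, p(52)=281589, p(53)=329931, p(54)=386155, p(55)=451276, p(56)=526823, p(57)=614154, p(58)=715220, p(59)=831820, p(60)=966467, p(61)=1121505, p(62)=1300156, p(63)=1505499, p(64)=1741630, p(65)=2012558, p(66)=2323520, p(67)=2679689, p(68)=3087735, p(69)=3554345, p(70)=4087968, p(71)=4697205, p(72)=5392783, p(73)=6185689, p(74)=7089500, p(75)=8118264, p(76)=9289091, p(77)=10619863, p(78)=12132164, p(79)=13848650, p(80)=15796476, p(81)=18004327, p(82)=20506255, p(83)=23338469, p(84)=26543660, p(85)=30167357, p(86)=34262962, p(87)=38887673, p(88)=44108109, p(89)=49995925, p(90)=56634173, p(91)=64112359, p(92)=72533807, p(93)=82010177, p(94)=92669720, p(95)=104651419, p(96)=118114304, p(97)=133230930, p(98)=150198136, p(99)=169229875, p(100)=190569292, p(101)=214481126, p(102)=241265379, p(103)=271248950.
Final step: p(104) = p(103) + p(102) - p(99) - p(97) + p(92) + p(89) - p(82) - p(78) + p(69) + p(64) - p(53) - p(47) + p(34) + p(27) - p(12) - p(4)
= 271248950 + 241265379 - 169229875 - 133230930 + 72533807 + 49995925 - 20506255 - 12132164 + 3554345 + 1741630 - 329931 - 124754 + 12310 + 3010 - 77 - 5
= 304801365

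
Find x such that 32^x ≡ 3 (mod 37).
34

Baby-step giant-step with step n = ⌈√37⌉ = 7.
Baby steps 32^j mod 37 (j:value) for j=0..6: 0:1, 1:32, 2:25, 3:23, 4:33, 5:20, 6:11.
Giant-step multiplier: 32^(-7) ≡ 32^(36-7) = 32^29 ≡ 2 (mod 37).
Giant steps γ_i = 3·2^i mod 37: γ_0=3, γ_1=6, γ_2=12, γ_3=24, γ_4=11 (in table at j=6).
x = i·n + j = 4·7 + 6 = 34.
Check: 32^34 ≡ 3 (mod 37).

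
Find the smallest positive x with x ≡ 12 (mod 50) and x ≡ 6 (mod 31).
812

Using Chinese Remainder Theorem:
M = 50 × 31 = 1550
M1 = 31, M2 = 50
y1 = 31^(-1) mod 50 = 21
y2 = 50^(-1) mod 31 = 18
x = (12×31×21 + 6×50×18) mod 1550 = 812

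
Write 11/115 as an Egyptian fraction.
1/11 + 1/211 + 1/266915

Greedy algorithm:
11/115: ceiling(115/11) = 11, use 1/11
6/1265: ceiling(1265/6) = 211, use 1/211
1/266915: ceiling(266915/1) = 266915, use 1/266915
Result: 11/115 = 1/11 + 1/211 + 1/266915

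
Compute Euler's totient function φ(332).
164

332 = 2^2 × 83
φ(n) = n × ∏(1 - 1/p) for each prime p dividing n
φ(332) = 332 × (1 - 1/2) × (1 - 1/83) = 164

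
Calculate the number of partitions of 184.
980462880430

p(n) counts ways to write n as a sum of positive integers (order ignored).
Euler's pentagonal recurrence: p(k) = p(k-1) + p(k-2) - p(k-5) - p(k-7) + p(k-12) + p(k-15) - ... (offsets j(3j∓1)/2, signs ++--, p(0)=1, p(<0)=0).
DP table for k = 0..183: p(0)=1, p(1)=1, p(2)=2, p(3)=3, p(4)=5, p(5)=7, p(6)=11, p(7)=15, p(8)=22, p(9)=30, p(10)=42, p(11)=56, p(12)=77, p(13)=101, p(14)=135, p(15)=176, p(16)=231, p(17)=297, p(18)=385, p(19)=490, p(20)=627, p(21)=792, p(22)=1002, p(23)=1255, p(24)=1575, p(25)=1958, p(26)=2436, p(27)=3010, p(28)=3718, p(29)=4565, p(30)=5604, p(31)=6842, p(32)=8349, p(33)=10143, p(34)=12310, p(35)=14883, p(36)=17977, p(37)=21637, p(38)=26015, p(39)=31185, p(40)=37338, p(41)=44583, p(42)=53174, p(43)=63261, p(44)=75175, p(45)=89134, p(46)=105558, p(47)=124754, p(48)=147273, p(49)=173525, p(50)=204226, p(51)=239943, p(52)=281589, p(53)=329931, p(54)=386155, p(55)=451276, p(56)=526823, p(57)=614154, p(58)=715220, p(59)=831820, p(60)=966467, p(61)=1121505, p(62)=1300156, p(63)=1505499, p(64)=1741630, p(65)=2012558, p(66)=2323520, p(67)=2679689, p(68)=3087735, p(69)=3554345, p(70)=4087968, p(71)=4697205, p(72)=5392783, p(73)=6185689, p(74)=7089500, p(75)=8118264, p(76)=9289091, p(77)=10619863, p(78)=12132164, p(79)=13848650, p(80)=15796476, p(81)=18004327, p(82)=20506255, p(83)=23338469, p(84)=26543660, p(85)=30167357, p(86)=34262962, p(87)=38887673, p(88)=44108109, p(89)=49995925, p(90)=56634173, p(91)=64112359, p(92)=72533807, p(93)=82010177, p(94)=92669720, p(95)=104651419, p(96)=118114304, p(97)=133230930, p(98)=150198136, p(99)=169229875, p(100)=190569292, p(101)=214481126, p(102)=241265379, p(103)=271248950, p(104)=304801365, p(105)=342325709, p(106)=384276336, p(107)=431149389, p(108)=483502844, p(109)=541946240, p(110)=607163746, p(111)=679903203, p(112)=761002156, p(113)=851376628, p(114)=952050665, p(115)=1064144451, p(116)=1188908248, p(117)=1327710076, p(118)=1482074143, p(119)=1653668665, p(120)=1844349560, p(121)=2056148051, p(122)=2291320912, p(123)=2552338241, p(124)=2841940500, p(125)=3163127352, p(126)=3519222692, p(127)=3913864295, p(128)=4351078600, p(129)=4835271870, p(130)=5371315400, p(131)=5964539504, p(132)=6620830889, p(133)=7346629512, p(134)=8149040695, p(135)=9035836076, p(136)=10015581680, p(137)=11097645016, p(138)=12292341831, p(139)=13610949895, p(140)=15065878135, p(141)=16670689208, p(142)=18440293320, p(143)=20390982757, p(144)=22540654445, p(145)=24908858009, p(146)=27517052599, p(147)=30388671978, p(148)=33549419497, p(149)=37027355200, p(150)=40853235313, p(151)=45060624582, p(152)=49686288421, p(153)=54770336324, p(154)=60356673280, p(155)=66493182097, p(156)=73232243759, p(157)=80630964769, p(158)=88751778802, p(159)=97662728555, p(160)=107438159466, p(161)=118159068427, p(162)=129913904637, p(163)=142798995930, p(164)=156919475295, p(165)=172389800255, p(166)=189334822579, p(167)=207890420102, p(168)=228204732751, p(169)=250438925115, p(170)=274768617130, p(171)=301384802048, p(172)=330495499613, p(173)=362326859895, p(174)=397125074750, p(175)=435157697830, p(176)=476715857290, p(177)=522115831195, p(178)=571701605655, p(179)=625846753120, p(180)=684957390936, p(181)=749474411781, p(182)=819876908323, p(183)=896684817527.
Final step: p(184) = p(183) + p(182) - p(179) - p(177) + p(172) + p(169) - p(162) - p(158) + p(149) + p(144) - p(133) - p(127) + p(114) + p(107) - p(92) - p(84) + p(67) + p(58) - p(39) - p(29) + p(8)
= 896684817527 + 819876908323 - 625846753120 - 522115831195 + 330495499613 + 250438925115 - 129913904637 - 88751778802 + 37027355200 + 22540654445 - 7346629512 - 3913864295 + 952050665 + 431149389 - 72533807 - 26543660 + 2679689 + 715220 - 31185 - 4565 + 22
= 980462880430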